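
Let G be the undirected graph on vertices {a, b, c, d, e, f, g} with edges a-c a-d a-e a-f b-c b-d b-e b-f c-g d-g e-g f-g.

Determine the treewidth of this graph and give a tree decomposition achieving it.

Every bag has size at most 4, so the width is 4 − 1 = 3 and tw(G) ≤ 3. For the lower bound: the 4 vertex sets {a,e}, {b,c}, {g}, {d} are disjoint, each induces a connected subgraph, and every pair is joined by at least one edge of G. Contracting each set to a single vertex therefore yields K_{4} as a minor, and since treewidth is minor-monotone, tw(G) ≥ tw(K_{4}) = 3. Therefore the treewidth is 3.

Treewidth 3.
One such decomposition:
Bags: B1 = {a, b, e, g}  B2 = {a, b, c, g}  B3 = {a, b, d, g}  B4 = {a, b, f, g}
Tree: B1–B2, B2–B3, B3–B4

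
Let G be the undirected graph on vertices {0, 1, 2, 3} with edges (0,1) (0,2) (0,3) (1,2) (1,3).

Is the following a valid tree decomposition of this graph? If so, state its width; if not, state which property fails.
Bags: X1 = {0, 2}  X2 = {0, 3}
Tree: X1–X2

No — vertex 1 appears in no bag.

A tree decomposition must satisfy three properties: every vertex lies in some bag; for every edge, both endpoints lie together in some bag; and for every vertex, the bags containing it form a connected subtree. Here vertex 1 appears in no bag, so the decomposition is invalid.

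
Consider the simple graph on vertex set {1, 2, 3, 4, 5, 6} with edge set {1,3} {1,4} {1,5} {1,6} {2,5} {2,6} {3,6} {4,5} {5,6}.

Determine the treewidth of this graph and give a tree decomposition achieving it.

The largest bag has 3 vertices, giving width 2; this decomposition certifies tw(G) ≤ 2. Conversely, {1, 3, 6} is a clique of size 3, and the vertices of any clique must share a bag in every tree decomposition; so some bag has ≥ 3 vertices and tw(G) ≥ 2. Therefore the treewidth is 2.

Treewidth 2.
One optimal decomposition is:
Bags: B1 = {2, 5, 6}  B2 = {1, 5, 6}  B3 = {1, 4, 5}  B4 = {1, 3, 6}
Tree: B1–B2, B2–B3, B2–B4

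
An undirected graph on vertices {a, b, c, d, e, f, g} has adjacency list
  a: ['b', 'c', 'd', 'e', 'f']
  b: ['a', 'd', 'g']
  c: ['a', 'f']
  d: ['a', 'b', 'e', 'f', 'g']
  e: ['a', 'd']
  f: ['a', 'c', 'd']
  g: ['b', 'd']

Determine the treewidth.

A width-2 tree decomposition is:
Bags: B1 = {a, d, e}  B2 = {a, d, f}  B3 = {a, b, d}  B4 = {a, c, f}  B5 = {b, d, g}
Tree: B1–B2, B1–B3, B2–B4, B3–B5
Every bag has size at most 3, so the width is 3 − 1 = 2 and tw(G) ≤ 2. Conversely, {b, d, g} is a clique of size 3, and the vertices of any clique must share a bag in every tree decomposition; so some bag has ≥ 3 vertices and tw(G) ≥ 2. Hence tw(G) = 2 exactly.

2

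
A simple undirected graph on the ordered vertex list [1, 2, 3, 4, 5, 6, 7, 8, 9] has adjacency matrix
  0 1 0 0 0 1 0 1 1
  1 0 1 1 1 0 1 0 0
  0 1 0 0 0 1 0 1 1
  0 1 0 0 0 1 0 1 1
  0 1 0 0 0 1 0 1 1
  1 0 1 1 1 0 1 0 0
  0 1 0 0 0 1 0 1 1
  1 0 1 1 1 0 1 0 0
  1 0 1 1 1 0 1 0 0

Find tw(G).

A width-4 tree decomposition is:
Bags: B1 = {2, 5, 6, 8, 9}  B2 = {2, 4, 6, 8, 9}  B3 = {1, 2, 6, 8, 9}  B4 = {2, 6, 7, 8, 9}  B5 = {2, 3, 6, 8, 9}
Tree: B1–B2, B2–B3, B3–B4, B4–B5
Every bag has size at most 5, so the width is 5 − 1 = 4 and tw(G) ≤ 4. For the lower bound: the 5 vertex sets {5,9}, {4,6}, {1,2}, {8}, {7} are disjoint, each induces a connected subgraph, and every pair is joined by at least one edge of G. Contracting each set to a single vertex therefore yields K_{5} as a minor, and since treewidth is minor-monotone, tw(G) ≥ tw(K_{5}) = 4. Combining the bounds, tw(G) = 4.

4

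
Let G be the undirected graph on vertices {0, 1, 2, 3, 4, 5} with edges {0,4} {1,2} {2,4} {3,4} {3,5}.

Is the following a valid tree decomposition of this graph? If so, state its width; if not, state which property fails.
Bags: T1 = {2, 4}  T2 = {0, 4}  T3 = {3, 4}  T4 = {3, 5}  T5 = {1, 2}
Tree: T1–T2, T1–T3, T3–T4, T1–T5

Yes; width 1.

Every vertex of G appears in some bag (union = {0, 1, 2, 3, 4, 5}); every edge is covered by a bag; and for each vertex v the set of bags containing v is connected in the bag tree. The decomposition is therefore valid. The largest bag has 2 vertices, so the width is 1.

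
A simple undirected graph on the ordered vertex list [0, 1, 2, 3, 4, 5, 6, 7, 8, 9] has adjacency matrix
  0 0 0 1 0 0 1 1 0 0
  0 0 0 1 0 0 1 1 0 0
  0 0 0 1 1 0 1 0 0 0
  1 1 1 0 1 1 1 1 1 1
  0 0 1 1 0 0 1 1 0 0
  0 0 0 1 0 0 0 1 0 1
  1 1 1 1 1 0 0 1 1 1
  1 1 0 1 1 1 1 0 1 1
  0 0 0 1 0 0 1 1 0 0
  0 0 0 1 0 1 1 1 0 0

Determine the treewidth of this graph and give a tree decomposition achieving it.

Treewidth 3.
One such decomposition:
Bags: B1 = {3, 6, 7, 9}  B2 = {1, 3, 6, 7}  B3 = {3, 4, 6, 7}  B4 = {2, 3, 4, 6}  B5 = {3, 5, 7, 9}  B6 = {0, 3, 6, 7}  B7 = {3, 6, 7, 8}
Tree: B1–B2, B1–B3, B3–B4, B1–B5, B2–B6, B1–B7

Each bag holds 4 vertices, so the decomposition has width 3, which upper-bounds the treewidth. For the lower bound, the 4 vertices {3, 5, 7, 9} are pairwise adjacent, and any tree decomposition puts a clique entirely inside one bag — forcing width ≥ 3. Therefore the treewidth is 3.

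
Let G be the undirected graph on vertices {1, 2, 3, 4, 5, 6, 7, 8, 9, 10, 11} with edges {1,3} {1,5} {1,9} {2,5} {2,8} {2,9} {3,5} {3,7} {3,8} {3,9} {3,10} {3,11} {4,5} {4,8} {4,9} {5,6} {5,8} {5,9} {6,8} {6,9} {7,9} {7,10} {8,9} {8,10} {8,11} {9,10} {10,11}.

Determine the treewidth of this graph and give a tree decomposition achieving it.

Every bag has size at most 4, so the width is 4 − 1 = 3 and tw(G) ≤ 3. Conversely, {3, 8, 9, 10} is a clique of size 4, and the vertices of any clique must share a bag in every tree decomposition; so some bag has ≥ 4 vertices and tw(G) ≥ 3. Therefore the treewidth is 3.

Treewidth 3.
One optimal decomposition is:
Bags: B1 = {1, 3, 5, 9}  B2 = {3, 5, 8, 9}  B3 = {3, 8, 9, 10}  B4 = {5, 6, 8, 9}  B5 = {4, 5, 8, 9}  B6 = {3, 7, 9, 10}  B7 = {2, 5, 8, 9}  B8 = {3, 8, 10, 11}
Tree: B1–B2, B2–B3, B2–B4, B4–B5, B3–B6, B5–B7, B3–B8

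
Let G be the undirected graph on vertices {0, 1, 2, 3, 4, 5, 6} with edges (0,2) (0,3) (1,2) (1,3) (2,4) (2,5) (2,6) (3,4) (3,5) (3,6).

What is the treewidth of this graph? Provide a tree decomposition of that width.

Every bag has size at most 3, so the width is 3 − 1 = 2 and tw(G) ≤ 2. The edges 2–5–3–6–2 form a cycle, so G is not a tree and its treewidth is at least 2. The upper and lower bounds meet at 2, so that is the treewidth.

Treewidth 2.
One optimal decomposition is:
Bags: B1 = {2, 3, 5}  B2 = {2, 3, 6}  B3 = {1, 2, 3}  B4 = {0, 2, 3}  B5 = {2, 3, 4}
Tree: B1–B2, B2–B3, B3–B4, B4–B5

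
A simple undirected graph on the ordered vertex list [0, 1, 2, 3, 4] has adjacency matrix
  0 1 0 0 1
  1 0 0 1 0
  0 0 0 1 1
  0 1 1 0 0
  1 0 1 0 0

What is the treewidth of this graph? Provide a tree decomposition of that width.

The largest bag has 3 vertices, giving width 2; this decomposition certifies tw(G) ≤ 2. For the lower bound, G contains the cycle 0–4–2–3–1–0, so G is not a forest; only forests have treewidth ≤ 1, hence tw(G) ≥ 2. Hence tw(G) = 2 exactly.

Treewidth 2.
One such decomposition:
Bags: B1 = {0, 2, 4}  B2 = {0, 2, 3}  B3 = {0, 1, 3}
Tree: B1–B2, B2–B3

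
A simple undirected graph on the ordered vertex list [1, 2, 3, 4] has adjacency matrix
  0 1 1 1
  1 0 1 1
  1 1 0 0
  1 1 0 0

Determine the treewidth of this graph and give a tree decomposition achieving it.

The largest bag has 3 vertices, giving width 2; this decomposition certifies tw(G) ≤ 2. On the other hand G contains the 3-clique {1, 2, 3}. A clique must lie in a single bag of any decomposition, so no decomposition can have width below 2. Hence tw(G) = 2 exactly.

Treewidth 2.
Bags: B1 = {1, 2, 4}  B2 = {1, 2, 3}
Tree: B1–B2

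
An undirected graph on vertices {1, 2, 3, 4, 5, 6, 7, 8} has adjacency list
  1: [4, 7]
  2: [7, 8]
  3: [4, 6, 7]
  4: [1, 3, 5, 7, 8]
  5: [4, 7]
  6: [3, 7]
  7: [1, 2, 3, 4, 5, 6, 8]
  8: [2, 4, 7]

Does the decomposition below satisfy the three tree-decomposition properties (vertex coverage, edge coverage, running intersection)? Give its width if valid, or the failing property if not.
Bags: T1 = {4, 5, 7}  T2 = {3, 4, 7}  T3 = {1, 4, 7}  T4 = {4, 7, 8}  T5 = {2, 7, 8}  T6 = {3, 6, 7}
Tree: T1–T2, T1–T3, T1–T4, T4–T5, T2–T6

Every vertex of G appears in some bag (union = {1, 2, 3, 4, 5, 6, 7, 8}); every edge is covered by a bag; and for each vertex v the set of bags containing v is connected in the bag tree. The decomposition is therefore valid. The largest bag has 3 vertices, so the width is 2.

Yes; width 2.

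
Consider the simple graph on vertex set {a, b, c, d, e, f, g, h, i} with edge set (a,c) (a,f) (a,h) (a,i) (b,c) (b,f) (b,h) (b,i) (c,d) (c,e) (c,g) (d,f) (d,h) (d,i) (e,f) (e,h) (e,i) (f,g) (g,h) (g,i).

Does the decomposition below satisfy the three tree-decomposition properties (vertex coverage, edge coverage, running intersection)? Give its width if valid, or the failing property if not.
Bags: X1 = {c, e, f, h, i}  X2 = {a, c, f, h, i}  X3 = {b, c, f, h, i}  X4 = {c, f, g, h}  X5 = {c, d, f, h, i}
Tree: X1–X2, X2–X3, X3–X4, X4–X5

No — edge (i,g) lies in no bag.

A tree decomposition must satisfy three properties: every vertex lies in some bag; for every edge, both endpoints lie together in some bag; and for every vertex, the bags containing it form a connected subtree. Here edge (i,g) lies in no bag, so the decomposition is invalid.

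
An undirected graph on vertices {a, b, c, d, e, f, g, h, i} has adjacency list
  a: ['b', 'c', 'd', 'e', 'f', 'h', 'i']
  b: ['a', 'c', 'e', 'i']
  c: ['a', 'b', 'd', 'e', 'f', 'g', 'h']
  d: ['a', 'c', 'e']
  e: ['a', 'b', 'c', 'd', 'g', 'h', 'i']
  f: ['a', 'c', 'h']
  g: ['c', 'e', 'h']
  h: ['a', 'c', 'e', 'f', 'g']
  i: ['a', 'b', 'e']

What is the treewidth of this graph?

A width-3 tree decomposition is:
Bags: B1 = {a, c, e, h}  B2 = {a, c, f, h}  B3 = {a, b, c, e}  B4 = {c, e, g, h}  B5 = {a, c, d, e}  B6 = {a, b, e, i}
Tree: B1–B2, B1–B3, B1–B4, B3–B5, B3–B6
The largest bag has 4 vertices, giving width 3; this decomposition certifies tw(G) ≤ 3. For the lower bound, the 4 vertices {c, e, g, h} are pairwise adjacent, and any tree decomposition puts a clique entirely inside one bag — forcing width ≥ 3. Therefore the treewidth is 3.

3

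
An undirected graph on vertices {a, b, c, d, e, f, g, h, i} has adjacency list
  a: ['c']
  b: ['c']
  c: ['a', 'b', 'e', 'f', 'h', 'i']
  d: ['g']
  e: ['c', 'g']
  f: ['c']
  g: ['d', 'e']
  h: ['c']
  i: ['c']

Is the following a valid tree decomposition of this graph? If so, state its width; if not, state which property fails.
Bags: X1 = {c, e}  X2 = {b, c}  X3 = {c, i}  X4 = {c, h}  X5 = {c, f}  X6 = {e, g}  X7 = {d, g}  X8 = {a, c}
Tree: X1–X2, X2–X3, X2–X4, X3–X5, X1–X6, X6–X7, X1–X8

Checking the three conditions: (i) the bags cover all of {a, b, c, d, e, f, g, h, i}; (ii) for each edge, some bag contains both endpoints; (iii) the bags containing any fixed vertex form a subtree. All hold, so the decomposition is valid with width 2 − 1 = 1.

Yes; width 1.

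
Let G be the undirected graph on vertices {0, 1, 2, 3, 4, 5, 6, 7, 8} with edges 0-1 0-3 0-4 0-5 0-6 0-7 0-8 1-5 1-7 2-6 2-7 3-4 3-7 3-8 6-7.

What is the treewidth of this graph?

A width-2 tree decomposition is:
Bags: B1 = {0, 1, 7}  B2 = {0, 3, 7}  B3 = {0, 6, 7}  B4 = {0, 1, 5}  B5 = {0, 3, 4}  B6 = {2, 6, 7}  B7 = {0, 3, 8}
Tree: B1–B2, B1–B3, B1–B4, B2–B5, B3–B6, B5–B7
Every bag has size at most 3, so the width is 3 − 1 = 2 and tw(G) ≤ 2. Conversely, {0, 1, 5} is a clique of size 3, and the vertices of any clique must share a bag in every tree decomposition; so some bag has ≥ 3 vertices and tw(G) ≥ 2. The upper and lower bounds meet at 2, so that is the treewidth.

2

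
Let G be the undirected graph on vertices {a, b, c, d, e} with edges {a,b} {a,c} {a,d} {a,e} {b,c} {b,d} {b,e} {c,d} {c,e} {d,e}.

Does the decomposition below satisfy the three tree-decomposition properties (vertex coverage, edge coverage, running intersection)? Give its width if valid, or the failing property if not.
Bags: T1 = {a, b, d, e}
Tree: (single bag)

No — vertex c appears in no bag.

A tree decomposition must satisfy three properties: every vertex lies in some bag; for every edge, both endpoints lie together in some bag; and for every vertex, the bags containing it form a connected subtree. Here vertex c appears in no bag, so the decomposition is invalid.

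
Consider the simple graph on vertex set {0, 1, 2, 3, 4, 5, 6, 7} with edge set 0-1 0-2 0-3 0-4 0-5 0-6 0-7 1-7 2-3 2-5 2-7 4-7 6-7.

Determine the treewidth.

2

A width-2 tree decomposition is:
Bags: B1 = {0, 2, 5}  B2 = {0, 2, 3}  B3 = {0, 2, 7}  B4 = {0, 4, 7}  B5 = {0, 6, 7}  B6 = {0, 1, 7}
Tree: B1–B2, B1–B3, B3–B4, B4–B5, B5–B6
Each bag holds 3 vertices, so the decomposition has width 2, which upper-bounds the treewidth. On the other hand G contains the 3-clique {0, 2, 3}. A clique must lie in a single bag of any decomposition, so no decomposition can have width below 2. Hence tw(G) = 2 exactly.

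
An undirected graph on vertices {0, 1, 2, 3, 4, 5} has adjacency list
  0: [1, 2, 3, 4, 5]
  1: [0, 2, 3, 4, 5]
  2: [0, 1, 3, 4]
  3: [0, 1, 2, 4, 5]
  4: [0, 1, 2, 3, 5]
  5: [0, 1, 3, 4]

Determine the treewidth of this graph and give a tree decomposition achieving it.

Treewidth 4.
Bags: B1 = {0, 1, 3, 4, 5}  B2 = {0, 1, 2, 3, 4}
Tree: B1–B2

Each bag holds 5 vertices, so the decomposition has width 4, which upper-bounds the treewidth. For the lower bound, the 5 vertices {0, 1, 2, 3, 4} are pairwise adjacent, and any tree decomposition puts a clique entirely inside one bag — forcing width ≥ 4. Combining the bounds, tw(G) = 4.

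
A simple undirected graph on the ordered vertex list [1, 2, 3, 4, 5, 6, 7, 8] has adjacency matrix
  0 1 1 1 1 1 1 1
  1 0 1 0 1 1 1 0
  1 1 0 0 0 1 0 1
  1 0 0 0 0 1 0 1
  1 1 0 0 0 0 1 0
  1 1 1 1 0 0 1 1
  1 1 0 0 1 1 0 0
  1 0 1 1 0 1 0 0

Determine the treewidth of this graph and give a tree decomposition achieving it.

Every bag has size at most 4, so the width is 4 − 1 = 3 and tw(G) ≤ 3. On the other hand G contains the 4-clique {1, 2, 5, 7}. A clique must lie in a single bag of any decomposition, so no decomposition can have width below 3. Therefore the treewidth is 3.

Treewidth 3.
Bags: B1 = {1, 2, 3, 6}  B2 = {1, 2, 6, 7}  B3 = {1, 2, 5, 7}  B4 = {1, 3, 6, 8}  B5 = {1, 4, 6, 8}
Tree: B1–B2, B2–B3, B1–B4, B4–B5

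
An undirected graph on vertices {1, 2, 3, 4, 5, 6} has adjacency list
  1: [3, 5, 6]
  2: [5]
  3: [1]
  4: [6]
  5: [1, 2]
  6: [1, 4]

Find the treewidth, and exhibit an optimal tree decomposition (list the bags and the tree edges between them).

Treewidth 1.
One optimal decomposition is:
Bags: B1 = {1, 3}  B2 = {1, 6}  B3 = {1, 5}  B4 = {2, 5}  B5 = {4, 6}
Tree: B1–B2, B2–B3, B3–B4, B2–B5

The largest bag has 2 vertices, giving width 1; this decomposition certifies tw(G) ≤ 1. G has an edge, so its treewidth is at least 1. The upper and lower bounds meet at 1, so that is the treewidth.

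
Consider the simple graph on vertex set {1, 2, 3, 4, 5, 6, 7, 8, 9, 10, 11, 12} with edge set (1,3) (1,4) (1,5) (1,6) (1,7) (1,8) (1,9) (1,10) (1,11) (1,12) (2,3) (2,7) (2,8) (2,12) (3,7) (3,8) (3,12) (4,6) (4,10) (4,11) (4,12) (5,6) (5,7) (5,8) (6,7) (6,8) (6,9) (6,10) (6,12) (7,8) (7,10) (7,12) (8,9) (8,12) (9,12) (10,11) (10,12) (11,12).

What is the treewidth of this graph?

4

A width-4 tree decomposition is:
Bags: B1 = {1, 5, 6, 7, 8}  B2 = {1, 6, 7, 8, 12}  B3 = {1, 3, 7, 8, 12}  B4 = {2, 3, 7, 8, 12}  B5 = {1, 6, 7, 10, 12}  B6 = {1, 4, 6, 10, 12}  B7 = {1, 6, 8, 9, 12}  B8 = {1, 4, 10, 11, 12}
Tree: B1–B2, B2–B3, B3–B4, B2–B5, B5–B6, B2–B7, B6–B8
The largest bag has 5 vertices, giving width 4; this decomposition certifies tw(G) ≤ 4. For the lower bound, the 5 vertices {1, 4, 10, 11, 12} are pairwise adjacent, and any tree decomposition puts a clique entirely inside one bag — forcing width ≥ 4. Hence tw(G) = 4 exactly.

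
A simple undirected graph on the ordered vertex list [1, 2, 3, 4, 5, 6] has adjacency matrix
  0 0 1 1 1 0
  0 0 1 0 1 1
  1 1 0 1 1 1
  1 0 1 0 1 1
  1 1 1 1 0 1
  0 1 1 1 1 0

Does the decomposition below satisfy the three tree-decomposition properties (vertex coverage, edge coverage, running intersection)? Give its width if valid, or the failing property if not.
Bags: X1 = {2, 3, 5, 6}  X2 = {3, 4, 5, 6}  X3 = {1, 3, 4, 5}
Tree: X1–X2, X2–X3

Yes; width 3.

Checking the three conditions: (i) the bags cover all of {1, 2, 3, 4, 5, 6}; (ii) for each edge, some bag contains both endpoints; (iii) the bags containing any fixed vertex form a subtree. All hold, so the decomposition is valid with width 4 − 1 = 3.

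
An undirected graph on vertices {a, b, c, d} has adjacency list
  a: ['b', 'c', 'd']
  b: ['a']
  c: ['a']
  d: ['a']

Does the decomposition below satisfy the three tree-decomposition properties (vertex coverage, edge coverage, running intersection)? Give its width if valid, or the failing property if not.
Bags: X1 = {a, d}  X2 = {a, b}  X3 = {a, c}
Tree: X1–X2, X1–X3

Yes; width 1.

Vertex coverage: the bags together contain {a, b, c, d}, the full vertex set. Edge coverage: each edge of G has both endpoints in at least one bag. Running intersection: for every vertex, the bags containing it form a connected subtree. All three properties hold, so this is a valid tree decomposition of width max|bag| − 1 = 1, and hence tw(G) ≤ 1.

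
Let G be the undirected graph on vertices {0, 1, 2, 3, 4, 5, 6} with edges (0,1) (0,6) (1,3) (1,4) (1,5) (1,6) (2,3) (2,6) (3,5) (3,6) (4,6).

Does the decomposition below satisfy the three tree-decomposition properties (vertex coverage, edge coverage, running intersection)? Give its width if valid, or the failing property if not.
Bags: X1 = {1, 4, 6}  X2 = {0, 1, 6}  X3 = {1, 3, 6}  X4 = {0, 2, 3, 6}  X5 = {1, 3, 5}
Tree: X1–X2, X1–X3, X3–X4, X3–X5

No — bags containing vertex 0 are not connected in the tree.

A tree decomposition must satisfy three properties: every vertex lies in some bag; for every edge, both endpoints lie together in some bag; and for every vertex, the bags containing it form a connected subtree. Here bags containing vertex 0 are not connected in the tree, so the decomposition is invalid.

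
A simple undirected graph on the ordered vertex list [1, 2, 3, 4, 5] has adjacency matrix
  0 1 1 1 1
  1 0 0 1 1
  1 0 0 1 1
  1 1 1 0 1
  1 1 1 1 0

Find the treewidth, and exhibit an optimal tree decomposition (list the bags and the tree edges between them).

Treewidth 3.
One optimal decomposition is:
Bags: B1 = {1, 2, 4, 5}  B2 = {1, 3, 4, 5}
Tree: B1–B2

Each bag holds 4 vertices, so the decomposition has width 3, which upper-bounds the treewidth. Conversely, {1, 2, 4, 5} is a clique of size 4, and the vertices of any clique must share a bag in every tree decomposition; so some bag has ≥ 4 vertices and tw(G) ≥ 3. Combining the bounds, tw(G) = 3.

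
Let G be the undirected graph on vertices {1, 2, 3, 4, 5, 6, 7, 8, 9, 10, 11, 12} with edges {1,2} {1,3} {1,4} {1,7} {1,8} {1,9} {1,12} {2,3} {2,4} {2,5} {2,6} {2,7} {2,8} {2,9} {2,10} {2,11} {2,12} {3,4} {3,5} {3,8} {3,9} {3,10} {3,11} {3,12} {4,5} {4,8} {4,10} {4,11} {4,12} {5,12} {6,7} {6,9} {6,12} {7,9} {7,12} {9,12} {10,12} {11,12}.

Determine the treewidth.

4

A width-4 tree decomposition is:
Bags: B1 = {2, 3, 4, 11, 12}  B2 = {2, 3, 4, 5, 12}  B3 = {1, 2, 3, 4, 12}  B4 = {1, 2, 3, 9, 12}  B5 = {2, 3, 4, 10, 12}  B6 = {1, 2, 3, 4, 8}  B7 = {1, 2, 7, 9, 12}  B8 = {2, 6, 7, 9, 12}
Tree: B1–B2, B2–B3, B3–B4, B3–B5, B3–B6, B4–B7, B7–B8
The largest bag has 5 vertices, giving width 4; this decomposition certifies tw(G) ≤ 4. Conversely, {1, 2, 3, 4, 8} is a clique of size 5, and the vertices of any clique must share a bag in every tree decomposition; so some bag has ≥ 5 vertices and tw(G) ≥ 4. The upper and lower bounds meet at 4, so that is the treewidth.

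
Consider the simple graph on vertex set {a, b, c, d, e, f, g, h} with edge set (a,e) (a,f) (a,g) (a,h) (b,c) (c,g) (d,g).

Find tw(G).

1

A width-1 tree decomposition is:
Bags: B1 = {a, f}  B2 = {a, g}  B3 = {d, g}  B4 = {c, g}  B5 = {b, c}  B6 = {a, e}  B7 = {a, h}
Tree: B1–B2, B2–B3, B2–B4, B4–B5, B2–B6, B1–B7
The largest bag has 2 vertices, giving width 1; this decomposition certifies tw(G) ≤ 1. Since G has at least one edge (e.g. f–a), it is not an edgeless graph, so tw(G) ≥ 1. Hence tw(G) = 1 exactly.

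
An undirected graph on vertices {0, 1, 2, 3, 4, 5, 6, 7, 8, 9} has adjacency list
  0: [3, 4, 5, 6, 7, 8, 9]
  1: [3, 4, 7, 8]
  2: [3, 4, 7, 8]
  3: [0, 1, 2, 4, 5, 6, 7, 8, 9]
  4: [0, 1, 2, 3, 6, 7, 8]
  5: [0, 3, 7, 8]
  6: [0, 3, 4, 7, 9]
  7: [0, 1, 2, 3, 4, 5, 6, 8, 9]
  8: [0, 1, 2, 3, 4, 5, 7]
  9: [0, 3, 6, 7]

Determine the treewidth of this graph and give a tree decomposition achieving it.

Treewidth 4.
One optimal decomposition is:
Bags: B1 = {0, 3, 4, 6, 7}  B2 = {0, 3, 6, 7, 9}  B3 = {0, 3, 4, 7, 8}  B4 = {2, 3, 4, 7, 8}  B5 = {1, 3, 4, 7, 8}  B6 = {0, 3, 5, 7, 8}
Tree: B1–B2, B1–B3, B3–B4, B4–B5, B3–B6

Every bag has size at most 5, so the width is 5 − 1 = 4 and tw(G) ≤ 4. Conversely, {0, 3, 6, 7, 9} is a clique of size 5, and the vertices of any clique must share a bag in every tree decomposition; so some bag has ≥ 5 vertices and tw(G) ≥ 4. Therefore the treewidth is 4.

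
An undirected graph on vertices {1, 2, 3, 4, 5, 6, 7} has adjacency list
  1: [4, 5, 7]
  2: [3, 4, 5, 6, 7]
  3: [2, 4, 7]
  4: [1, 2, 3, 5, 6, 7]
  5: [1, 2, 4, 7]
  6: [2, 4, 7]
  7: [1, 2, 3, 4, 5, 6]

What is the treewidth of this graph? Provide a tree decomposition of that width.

Treewidth 3.
One such decomposition:
Bags: B1 = {1, 4, 5, 7}  B2 = {2, 4, 5, 7}  B3 = {2, 4, 6, 7}  B4 = {2, 3, 4, 7}
Tree: B1–B2, B2–B3, B2–B4

The largest bag has 4 vertices, giving width 3; this decomposition certifies tw(G) ≤ 3. Conversely, {1, 4, 5, 7} is a clique of size 4, and the vertices of any clique must share a bag in every tree decomposition; so some bag has ≥ 4 vertices and tw(G) ≥ 3. The upper and lower bounds meet at 3, so that is the treewidth.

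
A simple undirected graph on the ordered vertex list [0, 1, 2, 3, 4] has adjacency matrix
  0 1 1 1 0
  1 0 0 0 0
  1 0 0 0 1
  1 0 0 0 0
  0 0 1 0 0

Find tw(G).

1

A width-1 tree decomposition is:
Bags: B1 = {0, 2}  B2 = {0, 1}  B3 = {0, 3}  B4 = {2, 4}
Tree: B1–B2, B1–B3, B1–B4
Each bag holds 2 vertices, so the decomposition has width 1, which upper-bounds the treewidth. Since G has at least one edge (e.g. 0–2), it is not an edgeless graph, so tw(G) ≥ 1. Hence tw(G) = 1 exactly.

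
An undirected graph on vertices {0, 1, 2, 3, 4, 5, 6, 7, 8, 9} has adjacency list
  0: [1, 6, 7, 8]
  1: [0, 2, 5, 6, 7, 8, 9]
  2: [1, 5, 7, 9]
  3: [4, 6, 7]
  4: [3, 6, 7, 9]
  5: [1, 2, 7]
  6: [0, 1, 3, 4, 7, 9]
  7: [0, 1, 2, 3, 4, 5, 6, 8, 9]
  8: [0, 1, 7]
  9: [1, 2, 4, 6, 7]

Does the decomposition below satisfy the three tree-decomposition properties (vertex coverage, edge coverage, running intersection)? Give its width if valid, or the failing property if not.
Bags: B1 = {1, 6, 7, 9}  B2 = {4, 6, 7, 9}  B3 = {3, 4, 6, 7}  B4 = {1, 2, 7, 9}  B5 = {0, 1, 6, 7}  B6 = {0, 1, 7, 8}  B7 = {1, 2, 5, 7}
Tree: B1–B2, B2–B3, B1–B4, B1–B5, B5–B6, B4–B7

Yes; width 3.

Checking the three conditions: (i) the bags cover all of {0, 1, 2, 3, 4, 5, 6, 7, 8, 9}; (ii) for each edge, some bag contains both endpoints; (iii) the bags containing any fixed vertex form a subtree. All hold, so the decomposition is valid with width 4 − 1 = 3.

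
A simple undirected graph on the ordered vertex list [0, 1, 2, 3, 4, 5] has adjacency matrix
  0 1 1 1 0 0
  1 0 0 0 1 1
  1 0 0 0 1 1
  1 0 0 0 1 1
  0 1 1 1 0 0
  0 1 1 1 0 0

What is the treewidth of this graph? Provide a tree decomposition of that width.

Treewidth 3.
Bags: B1 = {0, 2, 4, 5}  B2 = {0, 3, 4, 5}  B3 = {0, 1, 4, 5}
Tree: B1–B2, B2–B3

Every bag has size at most 4, so the width is 4 − 1 = 3 and tw(G) ≤ 3. For the lower bound: the 4 vertex sets {2,5}, {3,4}, {0}, {1} are disjoint, each induces a connected subgraph, and every pair is joined by at least one edge of G. Contracting each set to a single vertex therefore yields K_{4} as a minor, and since treewidth is minor-monotone, tw(G) ≥ tw(K_{4}) = 3. Combining the bounds, tw(G) = 3.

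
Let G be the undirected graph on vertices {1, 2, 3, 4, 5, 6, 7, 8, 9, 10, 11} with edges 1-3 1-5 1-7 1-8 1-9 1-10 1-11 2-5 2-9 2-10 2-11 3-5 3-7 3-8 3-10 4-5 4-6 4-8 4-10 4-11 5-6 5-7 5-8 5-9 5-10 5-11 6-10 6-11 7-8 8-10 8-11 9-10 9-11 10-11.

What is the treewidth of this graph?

4

A width-4 tree decomposition is:
Bags: B1 = {1, 3, 5, 8, 10}  B2 = {1, 3, 5, 7, 8}  B3 = {1, 5, 8, 10, 11}  B4 = {1, 5, 9, 10, 11}  B5 = {4, 5, 8, 10, 11}  B6 = {4, 5, 6, 10, 11}  B7 = {2, 5, 9, 10, 11}
Tree: B1–B2, B1–B3, B3–B4, B3–B5, B5–B6, B4–B7
Each bag holds 5 vertices, so the decomposition has width 4, which upper-bounds the treewidth. For the lower bound, the 5 vertices {1, 5, 8, 10, 11} are pairwise adjacent, and any tree decomposition puts a clique entirely inside one bag — forcing width ≥ 4. Combining the bounds, tw(G) = 4.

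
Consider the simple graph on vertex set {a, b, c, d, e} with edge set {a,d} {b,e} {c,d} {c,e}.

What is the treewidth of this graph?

A width-1 tree decomposition is:
Bags: B1 = {a, d}  B2 = {c, d}  B3 = {c, e}  B4 = {b, e}
Tree: B1–B2, B2–B3, B3–B4
The largest bag has 2 vertices, giving width 1; this decomposition certifies tw(G) ≤ 1. Since G has at least one edge (e.g. a–d), it is not an edgeless graph, so tw(G) ≥ 1. The upper and lower bounds meet at 1, so that is the treewidth.

1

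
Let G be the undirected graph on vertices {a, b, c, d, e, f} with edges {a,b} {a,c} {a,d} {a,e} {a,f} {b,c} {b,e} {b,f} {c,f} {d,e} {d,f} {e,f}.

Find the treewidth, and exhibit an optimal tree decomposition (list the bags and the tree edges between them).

Every bag has size at most 4, so the width is 4 − 1 = 3 and tw(G) ≤ 3. Conversely, {a, d, e, f} is a clique of size 4, and the vertices of any clique must share a bag in every tree decomposition; so some bag has ≥ 4 vertices and tw(G) ≥ 3. Therefore the treewidth is 3.

Treewidth 3.
One optimal decomposition is:
Bags: B1 = {a, d, e, f}  B2 = {a, b, e, f}  B3 = {a, b, c, f}
Tree: B1–B2, B2–B3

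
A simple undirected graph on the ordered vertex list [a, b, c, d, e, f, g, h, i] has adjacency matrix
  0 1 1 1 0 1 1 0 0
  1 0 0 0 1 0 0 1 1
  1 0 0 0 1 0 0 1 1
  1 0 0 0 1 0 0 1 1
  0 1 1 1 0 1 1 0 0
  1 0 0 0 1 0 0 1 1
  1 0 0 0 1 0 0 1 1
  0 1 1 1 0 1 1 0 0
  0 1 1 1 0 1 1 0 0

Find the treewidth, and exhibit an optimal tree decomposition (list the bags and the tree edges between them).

Treewidth 4.
Bags: B1 = {a, e, f, h, i}  B2 = {a, d, e, h, i}  B3 = {a, b, e, h, i}  B4 = {a, e, g, h, i}  B5 = {a, c, e, h, i}
Tree: B1–B2, B2–B3, B3–B4, B4–B5

The largest bag has 5 vertices, giving width 4; this decomposition certifies tw(G) ≤ 4. For the lower bound: the 5 vertex sets {f,i}, {d,e}, {b,h}, {a}, {g} are disjoint, each induces a connected subgraph, and every pair is joined by at least one edge of G. Contracting each set to a single vertex therefore yields K_{5} as a minor, and since treewidth is minor-monotone, tw(G) ≥ tw(K_{5}) = 4. Combining the bounds, tw(G) = 4.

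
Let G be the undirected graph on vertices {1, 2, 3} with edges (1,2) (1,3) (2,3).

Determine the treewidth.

A width-2 tree decomposition is:
Bags: B1 = {1, 2, 3}
Tree: (single bag)
A single bag containing all 3 vertices is trivially a valid decomposition of width 2. For the lower bound, the 3 vertices {1, 2, 3} are pairwise adjacent, and any tree decomposition puts a clique entirely inside one bag — forcing width ≥ 2. Hence tw(G) = 2 exactly.

2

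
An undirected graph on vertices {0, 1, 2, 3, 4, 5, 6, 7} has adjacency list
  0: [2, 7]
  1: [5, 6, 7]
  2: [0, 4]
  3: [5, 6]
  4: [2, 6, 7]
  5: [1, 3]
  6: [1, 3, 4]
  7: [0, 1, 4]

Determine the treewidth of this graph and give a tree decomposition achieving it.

Treewidth 2.
Bags: B1 = {1, 3, 5}  B2 = {1, 3, 6}  B3 = {1, 6, 7}  B4 = {4, 6, 7}  B5 = {0, 4, 7}  B6 = {0, 2, 4}
Tree: B1–B2, B2–B3, B3–B4, B4–B5, B5–B6

Each bag holds 3 vertices, so the decomposition has width 2, which upper-bounds the treewidth. The edges 5–3–6–1–5 form a cycle, so G is not a tree and its treewidth is at least 2. Hence tw(G) = 2 exactly.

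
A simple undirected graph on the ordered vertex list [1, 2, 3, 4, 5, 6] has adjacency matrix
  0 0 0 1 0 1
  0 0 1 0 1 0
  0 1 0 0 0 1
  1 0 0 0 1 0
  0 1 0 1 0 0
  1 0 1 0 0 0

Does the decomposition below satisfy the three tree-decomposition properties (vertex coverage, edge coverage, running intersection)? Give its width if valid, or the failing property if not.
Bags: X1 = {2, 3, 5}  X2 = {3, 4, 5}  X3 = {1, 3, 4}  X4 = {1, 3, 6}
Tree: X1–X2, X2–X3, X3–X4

Yes; width 2.

Every vertex of G appears in some bag (union = {1, 2, 3, 4, 5, 6}); every edge is covered by a bag; and for each vertex v the set of bags containing v is connected in the bag tree. The decomposition is therefore valid. The largest bag has 3 vertices, so the width is 2.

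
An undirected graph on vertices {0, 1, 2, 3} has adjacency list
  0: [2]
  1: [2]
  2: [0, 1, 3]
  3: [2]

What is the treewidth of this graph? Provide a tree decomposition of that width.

Treewidth 1.
Bags: B1 = {1, 2}  B2 = {2, 3}  B3 = {0, 2}
Tree: B1–B2, B2–B3

Each bag holds 2 vertices, so the decomposition has width 1, which upper-bounds the treewidth. Since G has at least one edge (e.g. 1–2), it is not an edgeless graph, so tw(G) ≥ 1. Combining the bounds, tw(G) = 1.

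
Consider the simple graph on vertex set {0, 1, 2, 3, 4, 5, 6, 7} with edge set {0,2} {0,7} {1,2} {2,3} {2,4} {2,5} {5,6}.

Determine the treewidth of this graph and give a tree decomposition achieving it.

Each bag holds 2 vertices, so the decomposition has width 1, which upper-bounds the treewidth. G has an edge, so its treewidth is at least 1. The upper and lower bounds meet at 1, so that is the treewidth.

Treewidth 1.
Bags: B1 = {0, 2}  B2 = {0, 7}  B3 = {1, 2}  B4 = {2, 5}  B5 = {5, 6}  B6 = {2, 3}  B7 = {2, 4}
Tree: B1–B2, B1–B3, B1–B4, B4–B5, B1–B6, B1–B7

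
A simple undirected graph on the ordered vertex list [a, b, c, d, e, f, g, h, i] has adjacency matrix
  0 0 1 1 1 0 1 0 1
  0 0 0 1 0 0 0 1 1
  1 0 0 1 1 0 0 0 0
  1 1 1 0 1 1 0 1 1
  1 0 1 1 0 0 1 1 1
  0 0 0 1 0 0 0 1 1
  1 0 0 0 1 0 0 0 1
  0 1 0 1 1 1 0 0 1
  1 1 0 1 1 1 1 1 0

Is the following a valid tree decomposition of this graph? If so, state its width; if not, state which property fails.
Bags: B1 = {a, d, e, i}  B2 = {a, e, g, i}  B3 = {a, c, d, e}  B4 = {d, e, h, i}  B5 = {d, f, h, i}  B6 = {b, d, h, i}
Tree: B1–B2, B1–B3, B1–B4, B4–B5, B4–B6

Checking the three conditions: (i) the bags cover all of {a, b, c, d, e, f, g, h, i}; (ii) for each edge, some bag contains both endpoints; (iii) the bags containing any fixed vertex form a subtree. All hold, so the decomposition is valid with width 4 − 1 = 3.

Yes; width 3.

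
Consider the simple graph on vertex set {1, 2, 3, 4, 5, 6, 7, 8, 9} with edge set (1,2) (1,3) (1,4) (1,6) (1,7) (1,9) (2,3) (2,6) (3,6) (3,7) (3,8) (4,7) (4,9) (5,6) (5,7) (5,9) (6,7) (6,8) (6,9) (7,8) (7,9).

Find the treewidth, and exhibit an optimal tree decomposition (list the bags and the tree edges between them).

Treewidth 3.
One optimal decomposition is:
Bags: B1 = {1, 3, 6, 7}  B2 = {1, 6, 7, 9}  B3 = {1, 2, 3, 6}  B4 = {1, 4, 7, 9}  B5 = {3, 6, 7, 8}  B6 = {5, 6, 7, 9}
Tree: B1–B2, B1–B3, B2–B4, B1–B5, B2–B6

Every bag has size at most 4, so the width is 4 − 1 = 3 and tw(G) ≤ 3. For the lower bound, the 4 vertices {1, 4, 7, 9} are pairwise adjacent, and any tree decomposition puts a clique entirely inside one bag — forcing width ≥ 3. Combining the bounds, tw(G) = 3.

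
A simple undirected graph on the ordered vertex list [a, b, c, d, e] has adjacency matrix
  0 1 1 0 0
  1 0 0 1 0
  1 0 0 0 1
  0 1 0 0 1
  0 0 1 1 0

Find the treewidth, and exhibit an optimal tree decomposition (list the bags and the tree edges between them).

Treewidth 2.
One such decomposition:
Bags: B1 = {a, b, d}  B2 = {a, c, d}  B3 = {c, d, e}
Tree: B1–B2, B2–B3

The largest bag has 3 vertices, giving width 2; this decomposition certifies tw(G) ≤ 2. The edges d–b–a–c–e–d form a cycle, so G is not a tree and its treewidth is at least 2. Therefore the treewidth is 2.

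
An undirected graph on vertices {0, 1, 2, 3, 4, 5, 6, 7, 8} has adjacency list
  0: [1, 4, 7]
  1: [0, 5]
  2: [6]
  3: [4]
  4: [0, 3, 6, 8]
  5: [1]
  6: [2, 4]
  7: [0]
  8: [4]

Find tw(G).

1

A width-1 tree decomposition is:
Bags: B1 = {0, 1}  B2 = {1, 5}  B3 = {0, 4}  B4 = {4, 8}  B5 = {4, 6}  B6 = {0, 7}  B7 = {3, 4}  B8 = {2, 6}
Tree: B1–B2, B1–B3, B3–B4, B4–B5, B3–B6, B3–B7, B5–B8
The largest bag has 2 vertices, giving width 1; this decomposition certifies tw(G) ≤ 1. Any graph with an edge has treewidth ≥ 1, and G has the edge 1–0. Combining the bounds, tw(G) = 1.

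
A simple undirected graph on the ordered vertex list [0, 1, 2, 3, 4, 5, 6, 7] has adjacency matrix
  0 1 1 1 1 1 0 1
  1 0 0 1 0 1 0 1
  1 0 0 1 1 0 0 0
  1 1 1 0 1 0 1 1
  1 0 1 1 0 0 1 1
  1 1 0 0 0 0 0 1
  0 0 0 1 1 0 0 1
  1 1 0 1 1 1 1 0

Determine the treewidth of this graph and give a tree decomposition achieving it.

Every bag has size at most 4, so the width is 4 − 1 = 3 and tw(G) ≤ 3. On the other hand G contains the 4-clique {0, 1, 3, 7}. A clique must lie in a single bag of any decomposition, so no decomposition can have width below 3. Combining the bounds, tw(G) = 3.

Treewidth 3.
One such decomposition:
Bags: B1 = {0, 3, 4, 7}  B2 = {0, 1, 3, 7}  B3 = {0, 2, 3, 4}  B4 = {3, 4, 6, 7}  B5 = {0, 1, 5, 7}
Tree: B1–B2, B1–B3, B1–B4, B2–B5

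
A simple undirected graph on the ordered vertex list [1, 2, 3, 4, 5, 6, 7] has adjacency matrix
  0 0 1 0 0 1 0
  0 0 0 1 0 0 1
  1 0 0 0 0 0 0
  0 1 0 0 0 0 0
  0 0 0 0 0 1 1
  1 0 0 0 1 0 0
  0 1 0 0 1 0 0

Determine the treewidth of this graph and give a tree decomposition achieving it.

The largest bag has 2 vertices, giving width 1; this decomposition certifies tw(G) ≤ 1. G has an edge, so its treewidth is at least 1. Therefore the treewidth is 1.

Treewidth 1.
Bags: B1 = {1, 3}  B2 = {1, 6}  B3 = {5, 6}  B4 = {5, 7}  B5 = {2, 7}  B6 = {2, 4}
Tree: B1–B2, B2–B3, B3–B4, B4–B5, B5–B6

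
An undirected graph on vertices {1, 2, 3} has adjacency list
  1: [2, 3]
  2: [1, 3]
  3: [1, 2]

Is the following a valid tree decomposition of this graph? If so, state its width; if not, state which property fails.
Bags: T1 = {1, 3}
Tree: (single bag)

A tree decomposition must satisfy three properties: every vertex lies in some bag; for every edge, both endpoints lie together in some bag; and for every vertex, the bags containing it form a connected subtree. Here vertex 2 appears in no bag, so the decomposition is invalid.

No — vertex 2 appears in no bag.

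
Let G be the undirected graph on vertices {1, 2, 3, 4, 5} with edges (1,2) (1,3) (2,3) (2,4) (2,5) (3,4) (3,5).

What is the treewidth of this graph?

2

A width-2 tree decomposition is:
Bags: B1 = {2, 3, 5}  B2 = {1, 2, 3}  B3 = {2, 3, 4}
Tree: B1–B2, B2–B3
Every bag has size at most 3, so the width is 3 − 1 = 2 and tw(G) ≤ 2. For the lower bound, the 3 vertices {1, 2, 3} are pairwise adjacent, and any tree decomposition puts a clique entirely inside one bag — forcing width ≥ 2. The upper and lower bounds meet at 2, so that is the treewidth.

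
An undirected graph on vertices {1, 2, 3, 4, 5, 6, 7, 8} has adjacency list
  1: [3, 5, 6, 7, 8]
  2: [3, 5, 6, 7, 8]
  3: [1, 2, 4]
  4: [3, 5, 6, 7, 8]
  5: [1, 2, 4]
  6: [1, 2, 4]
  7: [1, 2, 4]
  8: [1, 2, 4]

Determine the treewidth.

A width-3 tree decomposition is:
Bags: B1 = {1, 2, 3, 4}  B2 = {1, 2, 4, 7}  B3 = {1, 2, 4, 6}  B4 = {1, 2, 4, 5}  B5 = {1, 2, 4, 8}
Tree: B1–B2, B2–B3, B3–B4, B4–B5
The largest bag has 4 vertices, giving width 3; this decomposition certifies tw(G) ≤ 3. For the lower bound: the 4 vertex sets {2,3}, {4,7}, {1}, {6} are disjoint, each induces a connected subgraph, and every pair is joined by at least one edge of G. Contracting each set to a single vertex therefore yields K_{4} as a minor, and since treewidth is minor-monotone, tw(G) ≥ tw(K_{4}) = 3. Therefore the treewidth is 3.

3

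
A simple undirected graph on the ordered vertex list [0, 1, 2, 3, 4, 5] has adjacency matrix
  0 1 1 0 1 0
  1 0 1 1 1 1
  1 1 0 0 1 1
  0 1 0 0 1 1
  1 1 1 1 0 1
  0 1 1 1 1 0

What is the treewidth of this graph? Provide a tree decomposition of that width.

Treewidth 3.
One such decomposition:
Bags: B1 = {1, 3, 4, 5}  B2 = {1, 2, 4, 5}  B3 = {0, 1, 2, 4}
Tree: B1–B2, B2–B3

Each bag holds 4 vertices, so the decomposition has width 3, which upper-bounds the treewidth. Conversely, {0, 1, 2, 4} is a clique of size 4, and the vertices of any clique must share a bag in every tree decomposition; so some bag has ≥ 4 vertices and tw(G) ≥ 3. Therefore the treewidth is 3.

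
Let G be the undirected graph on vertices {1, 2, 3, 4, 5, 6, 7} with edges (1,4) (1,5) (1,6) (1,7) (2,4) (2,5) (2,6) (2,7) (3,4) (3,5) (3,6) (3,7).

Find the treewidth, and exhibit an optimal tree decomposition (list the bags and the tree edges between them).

Treewidth 3.
Bags: B1 = {1, 2, 3, 6}  B2 = {1, 2, 3, 5}  B3 = {1, 2, 3, 7}  B4 = {1, 2, 3, 4}
Tree: B1–B2, B2–B3, B3–B4

Every bag has size at most 4, so the width is 4 − 1 = 3 and tw(G) ≤ 3. For the lower bound: the 4 vertex sets {2,6}, {3,5}, {1}, {7} are disjoint, each induces a connected subgraph, and every pair is joined by at least one edge of G. Contracting each set to a single vertex therefore yields K_{4} as a minor, and since treewidth is minor-monotone, tw(G) ≥ tw(K_{4}) = 3. Hence tw(G) = 3 exactly.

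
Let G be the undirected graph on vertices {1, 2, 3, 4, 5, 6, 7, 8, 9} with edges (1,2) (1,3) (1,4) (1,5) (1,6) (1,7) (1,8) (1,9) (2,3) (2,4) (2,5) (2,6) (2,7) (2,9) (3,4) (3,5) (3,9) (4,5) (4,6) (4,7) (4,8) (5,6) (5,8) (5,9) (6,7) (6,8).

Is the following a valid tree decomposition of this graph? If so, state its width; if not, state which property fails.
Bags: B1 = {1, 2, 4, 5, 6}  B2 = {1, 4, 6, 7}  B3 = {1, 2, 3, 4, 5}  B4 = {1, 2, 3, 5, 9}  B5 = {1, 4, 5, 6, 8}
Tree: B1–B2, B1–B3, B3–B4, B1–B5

A tree decomposition must satisfy three properties: every vertex lies in some bag; for every edge, both endpoints lie together in some bag; and for every vertex, the bags containing it form a connected subtree. Here edge (2,7) lies in no bag, so the decomposition is invalid.

No — edge (2,7) lies in no bag.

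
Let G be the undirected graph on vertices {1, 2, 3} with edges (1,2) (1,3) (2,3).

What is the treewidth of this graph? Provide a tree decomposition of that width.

Treewidth 2.
One such decomposition:
Bags: B1 = {1, 2, 3}
Tree: (single bag)

A single bag containing all 3 vertices is trivially a valid decomposition of width 2. Conversely, {1, 2, 3} is a clique of size 3, and the vertices of any clique must share a bag in every tree decomposition; so some bag has ≥ 3 vertices and tw(G) ≥ 2. Combining the bounds, tw(G) = 2.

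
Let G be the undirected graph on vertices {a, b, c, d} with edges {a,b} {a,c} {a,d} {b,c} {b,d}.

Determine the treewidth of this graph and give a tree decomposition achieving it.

Treewidth 2.
One optimal decomposition is:
Bags: B1 = {a, b, d}  B2 = {a, b, c}
Tree: B1–B2

Every bag has size at most 3, so the width is 3 − 1 = 2 and tw(G) ≤ 2. On the other hand G contains the 3-clique {a, b, d}. A clique must lie in a single bag of any decomposition, so no decomposition can have width below 2. Combining the bounds, tw(G) = 2.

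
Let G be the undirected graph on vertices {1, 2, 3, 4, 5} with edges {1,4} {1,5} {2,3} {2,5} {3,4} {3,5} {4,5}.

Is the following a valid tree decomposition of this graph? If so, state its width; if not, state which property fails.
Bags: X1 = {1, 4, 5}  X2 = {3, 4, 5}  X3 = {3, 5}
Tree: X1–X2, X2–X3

A tree decomposition must satisfy three properties: every vertex lies in some bag; for every edge, both endpoints lie together in some bag; and for every vertex, the bags containing it form a connected subtree. Here vertex 2 appears in no bag, so the decomposition is invalid.

No — vertex 2 appears in no bag.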